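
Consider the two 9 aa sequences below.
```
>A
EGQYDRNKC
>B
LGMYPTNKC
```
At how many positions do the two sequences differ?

4

Comparing position by position, 4 positions differ: 1 (E/L), 3 (Q/M), 5 (D/P), 6 (R/T).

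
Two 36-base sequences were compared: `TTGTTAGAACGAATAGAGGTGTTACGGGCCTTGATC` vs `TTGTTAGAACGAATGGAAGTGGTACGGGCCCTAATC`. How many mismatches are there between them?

Comparing position by position, 5 positions differ: 15 (A/G), 18 (G/A), 22 (T/G), 31 (T/C), 33 (G/A).

5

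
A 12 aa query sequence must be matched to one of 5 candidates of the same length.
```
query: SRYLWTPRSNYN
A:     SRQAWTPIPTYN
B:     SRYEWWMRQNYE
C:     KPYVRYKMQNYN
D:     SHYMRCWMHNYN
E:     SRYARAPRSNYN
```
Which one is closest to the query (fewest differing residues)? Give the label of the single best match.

E

Hamming distances to query — A: 5; B: 5; C: 8; D: 7; E: 3.
Smallest is E with 3 mismatches.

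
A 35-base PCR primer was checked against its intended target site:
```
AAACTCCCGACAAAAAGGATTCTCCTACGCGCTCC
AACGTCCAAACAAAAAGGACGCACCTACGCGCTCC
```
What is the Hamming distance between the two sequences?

Comparing position by position, 7 positions differ: 3 (A/C), 4 (C/G), 8 (C/A), 9 (G/A), 20 (T/C), 21 (T/G), 23 (T/A).

7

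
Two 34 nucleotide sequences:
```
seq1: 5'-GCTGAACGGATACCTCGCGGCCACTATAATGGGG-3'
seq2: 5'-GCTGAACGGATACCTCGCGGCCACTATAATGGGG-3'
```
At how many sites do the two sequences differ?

0

The two sequences are identical at every position.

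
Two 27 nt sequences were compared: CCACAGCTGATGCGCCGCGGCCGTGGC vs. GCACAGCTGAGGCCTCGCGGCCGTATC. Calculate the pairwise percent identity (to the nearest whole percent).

78%

Mismatches at positions 1, 11, 14, 15, 25, 26 (1-based): 6 of 27.
Identical positions: 21/27 = 77.78% → 78%.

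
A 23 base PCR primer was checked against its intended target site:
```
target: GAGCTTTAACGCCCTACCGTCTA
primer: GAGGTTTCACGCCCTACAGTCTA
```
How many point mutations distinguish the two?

3

The sequences differ at bases 4, 8, 18 (1-based) — 3 in total.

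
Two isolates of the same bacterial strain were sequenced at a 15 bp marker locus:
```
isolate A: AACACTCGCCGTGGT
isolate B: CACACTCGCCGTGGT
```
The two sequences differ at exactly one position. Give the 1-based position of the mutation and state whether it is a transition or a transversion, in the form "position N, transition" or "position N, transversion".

position 1, transversion

Position 1 changes A→C. A is a purine and C is a pyrimidine, so this is a transversion.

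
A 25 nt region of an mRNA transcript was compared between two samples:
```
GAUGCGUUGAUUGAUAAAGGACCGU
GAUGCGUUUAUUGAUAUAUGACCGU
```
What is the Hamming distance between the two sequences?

3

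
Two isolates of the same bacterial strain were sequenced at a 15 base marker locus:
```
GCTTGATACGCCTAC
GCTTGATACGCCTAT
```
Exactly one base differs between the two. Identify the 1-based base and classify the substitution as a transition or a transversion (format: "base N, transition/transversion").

base 15, transition

The sequences differ only at base 15: C→T (pyrimidine→pyrimidine), a transition.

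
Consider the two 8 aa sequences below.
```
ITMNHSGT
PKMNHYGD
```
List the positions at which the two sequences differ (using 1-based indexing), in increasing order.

1, 2, 6, 8

Scanning 1-based: 1: I/P; 2: T/K; 6: S/Y; 8: T/D.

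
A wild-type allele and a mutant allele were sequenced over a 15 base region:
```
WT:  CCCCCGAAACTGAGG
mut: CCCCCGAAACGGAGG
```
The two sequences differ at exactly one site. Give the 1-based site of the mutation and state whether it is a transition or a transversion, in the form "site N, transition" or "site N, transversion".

site 11, transversion

Site 11 changes T→G. T is a pyrimidine and G is a purine, so this is a transversion.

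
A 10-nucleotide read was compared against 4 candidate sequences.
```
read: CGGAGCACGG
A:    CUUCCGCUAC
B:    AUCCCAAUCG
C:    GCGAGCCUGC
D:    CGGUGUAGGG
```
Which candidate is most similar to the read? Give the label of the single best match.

D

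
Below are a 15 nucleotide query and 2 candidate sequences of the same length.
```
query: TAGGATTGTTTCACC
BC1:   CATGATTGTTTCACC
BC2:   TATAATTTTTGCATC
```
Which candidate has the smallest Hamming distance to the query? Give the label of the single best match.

BC1

Hamming distances to query — BC1: 2; BC2: 5.
Smallest is BC1 with 2 mismatches.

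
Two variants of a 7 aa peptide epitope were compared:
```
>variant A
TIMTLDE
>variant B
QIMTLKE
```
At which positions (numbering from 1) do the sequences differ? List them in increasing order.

Differences at position 1 (T→Q), position 6 (D→K).

1, 6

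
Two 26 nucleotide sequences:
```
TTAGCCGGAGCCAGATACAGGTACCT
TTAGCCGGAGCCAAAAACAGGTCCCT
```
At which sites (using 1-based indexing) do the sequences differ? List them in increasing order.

Differences at site 14 (G→A), site 16 (T→A), site 23 (A→C).

14, 16, 23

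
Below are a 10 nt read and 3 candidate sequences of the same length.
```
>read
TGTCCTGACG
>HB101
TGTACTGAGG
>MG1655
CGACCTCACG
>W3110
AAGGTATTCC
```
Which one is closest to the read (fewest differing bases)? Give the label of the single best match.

HB101

HB101 differs at 2 bases; MG1655 differs at 3 bases; W3110 differs at 9 bases. The closest is HB101.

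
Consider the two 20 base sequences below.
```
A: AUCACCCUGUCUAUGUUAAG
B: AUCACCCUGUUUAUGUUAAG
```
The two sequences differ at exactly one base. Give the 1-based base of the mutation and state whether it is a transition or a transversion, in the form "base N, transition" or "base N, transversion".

base 11, transition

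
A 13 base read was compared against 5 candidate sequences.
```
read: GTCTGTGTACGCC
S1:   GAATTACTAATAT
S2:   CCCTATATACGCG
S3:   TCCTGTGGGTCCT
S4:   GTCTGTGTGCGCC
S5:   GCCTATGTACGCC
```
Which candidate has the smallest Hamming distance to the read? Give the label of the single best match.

Hamming distances to read — S1: 9; S2: 5; S3: 7; S4: 1; S5: 2.
Smallest is S4 with 1 mismatch.

S4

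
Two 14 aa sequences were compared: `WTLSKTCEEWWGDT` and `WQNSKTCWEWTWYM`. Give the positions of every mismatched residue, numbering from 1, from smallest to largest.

2, 3, 8, 11, 12, 13, 14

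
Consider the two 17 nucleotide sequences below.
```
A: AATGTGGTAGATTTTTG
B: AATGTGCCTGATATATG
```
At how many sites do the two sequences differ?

Mismatches (1-based): site 7: G→C; site 8: T→C; site 9: A→T; site 13: T→A; site 15: T→A.

5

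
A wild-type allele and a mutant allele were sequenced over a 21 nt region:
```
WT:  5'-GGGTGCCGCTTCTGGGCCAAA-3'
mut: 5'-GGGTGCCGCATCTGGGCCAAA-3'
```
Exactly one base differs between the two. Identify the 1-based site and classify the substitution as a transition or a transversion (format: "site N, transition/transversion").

site 10, transversion

The sequences differ only at site 10: T→A (pyrimidine→purine), a transversion.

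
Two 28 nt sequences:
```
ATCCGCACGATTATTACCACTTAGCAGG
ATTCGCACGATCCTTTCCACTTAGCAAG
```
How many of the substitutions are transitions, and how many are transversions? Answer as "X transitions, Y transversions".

3 transitions, 2 transversions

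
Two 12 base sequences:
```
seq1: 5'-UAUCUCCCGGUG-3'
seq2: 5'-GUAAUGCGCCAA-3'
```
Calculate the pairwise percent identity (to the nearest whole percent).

Mismatches at positions 1, 2, 3, 4, 6, 8, 9, 10, 11, 12 (1-based): 10 of 12.
Identical positions: 2/12 = 16.67% → 17%.

17%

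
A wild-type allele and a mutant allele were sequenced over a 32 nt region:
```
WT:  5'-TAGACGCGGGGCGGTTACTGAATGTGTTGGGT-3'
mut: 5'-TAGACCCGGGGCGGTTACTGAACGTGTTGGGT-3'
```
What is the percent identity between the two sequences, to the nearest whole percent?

2 positions differ (6, 23), so 30 of 32 match: 30/32 = 93.75%.

94%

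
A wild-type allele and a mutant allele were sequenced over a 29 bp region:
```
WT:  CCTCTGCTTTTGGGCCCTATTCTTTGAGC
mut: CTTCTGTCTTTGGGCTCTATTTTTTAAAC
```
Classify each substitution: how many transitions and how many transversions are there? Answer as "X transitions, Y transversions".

7 transitions, 0 transversions

Transitions (purine↔purine or pyrimidine↔pyrimidine): 2 C→T, 7 C→T, 8 T→C, 16 C→T, 22 C→T, 26 G→A, 28 G→A.
Transversions (purine↔pyrimidine): none.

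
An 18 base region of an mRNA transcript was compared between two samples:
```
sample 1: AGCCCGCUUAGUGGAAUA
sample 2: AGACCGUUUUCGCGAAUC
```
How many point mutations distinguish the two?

7

The sequences differ at sites 3, 7, 10, 11, 12, 13, 18 (1-based) — 7 in total.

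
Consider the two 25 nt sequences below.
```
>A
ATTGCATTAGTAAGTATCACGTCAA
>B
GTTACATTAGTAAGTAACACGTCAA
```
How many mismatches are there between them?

The sequences differ at positions 1, 4, 17 (1-based) — 3 in total.

3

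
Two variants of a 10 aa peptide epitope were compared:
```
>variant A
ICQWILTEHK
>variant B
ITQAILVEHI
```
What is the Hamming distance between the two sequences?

4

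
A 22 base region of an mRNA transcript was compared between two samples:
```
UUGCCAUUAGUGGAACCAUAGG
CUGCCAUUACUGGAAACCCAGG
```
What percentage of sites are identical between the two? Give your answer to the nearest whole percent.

77%

Mismatches at positions 1, 10, 16, 18, 19 (1-based): 5 of 22.
Identical positions: 17/22 = 77.27% → 77%.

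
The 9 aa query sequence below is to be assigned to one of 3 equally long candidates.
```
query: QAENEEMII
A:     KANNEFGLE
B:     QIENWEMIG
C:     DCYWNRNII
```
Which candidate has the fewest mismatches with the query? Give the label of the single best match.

B

Hamming distances to query — A: 6; B: 3; C: 7.
Smallest is B with 3 mismatches.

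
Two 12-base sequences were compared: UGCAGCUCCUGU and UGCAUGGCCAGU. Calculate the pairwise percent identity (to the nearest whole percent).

Mismatches at positions 5, 6, 7, 10 (1-based): 4 of 12.
Identical positions: 8/12 = 66.67% → 67%.

67%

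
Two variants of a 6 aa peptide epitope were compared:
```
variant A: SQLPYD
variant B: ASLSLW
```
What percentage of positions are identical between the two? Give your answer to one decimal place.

5 positions differ (1, 2, 4, 5, 6), so 1 of 6 match: 1/6 = 16.67%.

16.7%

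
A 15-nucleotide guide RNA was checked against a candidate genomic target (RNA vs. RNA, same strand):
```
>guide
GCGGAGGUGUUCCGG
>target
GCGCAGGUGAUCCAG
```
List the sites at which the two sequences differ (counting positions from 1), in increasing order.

4, 10, 14

Differences at site 4 (G→C), site 10 (U→A), site 14 (G→A).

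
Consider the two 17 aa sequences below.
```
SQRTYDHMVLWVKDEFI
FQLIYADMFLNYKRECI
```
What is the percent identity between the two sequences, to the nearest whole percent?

10 positions differ (1, 3, 4, 6, 7, 9, 11, 12, 14, 16), so 7 of 17 match: 7/17 = 41.18%.

41%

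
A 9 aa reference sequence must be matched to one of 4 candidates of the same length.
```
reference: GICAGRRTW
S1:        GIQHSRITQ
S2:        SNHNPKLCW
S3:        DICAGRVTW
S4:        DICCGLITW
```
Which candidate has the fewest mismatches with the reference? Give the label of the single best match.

S1 differs at 5 residues; S2 differs at 8 residues; S3 differs at 2 residues; S4 differs at 4 residues. The closest is S3.

S3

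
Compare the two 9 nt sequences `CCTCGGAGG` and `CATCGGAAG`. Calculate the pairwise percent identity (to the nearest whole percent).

2 positions differ (2, 8), so 7 of 9 match: 7/9 = 77.78%.

78%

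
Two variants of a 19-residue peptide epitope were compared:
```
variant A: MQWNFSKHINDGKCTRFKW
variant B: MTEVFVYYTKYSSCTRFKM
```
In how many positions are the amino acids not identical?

12

The sequences differ at positions 2, 3, 4, 6, 7, 8, 9, 10, 11, 12, 13, 19 (1-based) — 12 in total.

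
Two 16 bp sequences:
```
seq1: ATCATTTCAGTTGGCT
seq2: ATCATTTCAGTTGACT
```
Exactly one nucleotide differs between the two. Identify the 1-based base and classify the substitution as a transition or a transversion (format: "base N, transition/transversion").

base 14, transition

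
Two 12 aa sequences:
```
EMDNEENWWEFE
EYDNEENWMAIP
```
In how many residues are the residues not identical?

The sequences differ at residues 2, 9, 10, 11, 12 (1-based) — 5 in total.

5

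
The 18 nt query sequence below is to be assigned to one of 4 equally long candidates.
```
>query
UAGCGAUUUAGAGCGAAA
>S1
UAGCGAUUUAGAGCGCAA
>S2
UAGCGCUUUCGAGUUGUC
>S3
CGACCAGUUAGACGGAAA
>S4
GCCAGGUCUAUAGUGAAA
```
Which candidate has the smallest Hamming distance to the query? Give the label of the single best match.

S1

S1 differs at 1 base; S2 differs at 7 bases; S3 differs at 7 bases; S4 differs at 8 bases. The closest is S1.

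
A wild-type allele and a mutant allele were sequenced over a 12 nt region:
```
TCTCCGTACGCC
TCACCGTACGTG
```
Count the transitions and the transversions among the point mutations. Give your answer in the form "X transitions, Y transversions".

Transitions (purine↔purine or pyrimidine↔pyrimidine): 11 C→T.
Transversions (purine↔pyrimidine): 3 T→A, 12 C→G.

1 transition, 2 transversions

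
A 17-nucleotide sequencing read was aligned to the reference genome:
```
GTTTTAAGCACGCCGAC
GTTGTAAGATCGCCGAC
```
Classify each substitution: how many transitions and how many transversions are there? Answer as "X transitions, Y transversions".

0 transitions, 3 transversions

Transitions (purine↔purine or pyrimidine↔pyrimidine): none.
Transversions (purine↔pyrimidine): 4 T→G, 9 C→A, 10 A→T.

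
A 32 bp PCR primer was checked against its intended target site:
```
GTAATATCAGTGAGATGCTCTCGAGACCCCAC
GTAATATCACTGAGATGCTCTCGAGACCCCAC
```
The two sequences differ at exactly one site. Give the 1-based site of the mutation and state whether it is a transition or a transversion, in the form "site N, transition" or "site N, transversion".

The sequences differ only at site 10: G→C (purine→pyrimidine), a transversion.

site 10, transversion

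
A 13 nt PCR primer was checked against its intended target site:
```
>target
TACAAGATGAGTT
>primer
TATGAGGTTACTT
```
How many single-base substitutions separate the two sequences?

5

The sequences differ at sites 3, 4, 7, 9, 11 (1-based) — 5 in total.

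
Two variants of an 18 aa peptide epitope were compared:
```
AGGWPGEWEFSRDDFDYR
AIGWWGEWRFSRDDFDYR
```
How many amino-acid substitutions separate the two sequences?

3

The sequences differ at positions 2, 5, 9 (1-based) — 3 in total.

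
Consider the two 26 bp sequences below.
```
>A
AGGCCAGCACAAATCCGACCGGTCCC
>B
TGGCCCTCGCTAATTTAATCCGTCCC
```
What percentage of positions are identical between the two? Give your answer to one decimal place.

Mismatches at positions 1, 6, 7, 9, 11, 15, 16, 17, 19, 21 (1-based): 10 of 26.
Identical positions: 16/26 = 61.54% → 61.5%.

61.5%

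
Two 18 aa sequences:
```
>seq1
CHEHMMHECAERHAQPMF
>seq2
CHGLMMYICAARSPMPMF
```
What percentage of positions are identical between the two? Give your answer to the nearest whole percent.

56%

Mismatches at positions 3, 4, 7, 8, 11, 13, 14, 15 (1-based): 8 of 18.
Identical positions: 10/18 = 55.56% → 56%.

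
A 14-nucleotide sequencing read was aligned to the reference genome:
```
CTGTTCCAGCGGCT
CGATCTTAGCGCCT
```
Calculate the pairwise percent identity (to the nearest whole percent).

57%

6 positions differ (2, 3, 5, 6, 7, 12), so 8 of 14 match: 8/14 = 57.14%.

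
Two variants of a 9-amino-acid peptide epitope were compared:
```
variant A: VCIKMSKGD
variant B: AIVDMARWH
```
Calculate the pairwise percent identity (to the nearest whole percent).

8 positions differ (1, 2, 3, 4, 6, 7, 8, 9), so 1 of 9 match: 1/9 = 11.11%.

11%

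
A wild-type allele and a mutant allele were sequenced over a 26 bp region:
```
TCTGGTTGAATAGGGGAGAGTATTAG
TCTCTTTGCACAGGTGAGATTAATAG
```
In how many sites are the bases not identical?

Comparing position by position, 7 sites differ: 4 (G/C), 5 (G/T), 9 (A/C), 11 (T/C), 15 (G/T), 20 (G/T), 23 (T/A).

7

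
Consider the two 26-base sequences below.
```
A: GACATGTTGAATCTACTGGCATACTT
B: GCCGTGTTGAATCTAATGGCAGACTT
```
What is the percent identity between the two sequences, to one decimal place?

Mismatches at positions 2, 4, 16, 22 (1-based): 4 of 26.
Identical positions: 22/26 = 84.62% → 84.6%.

84.6%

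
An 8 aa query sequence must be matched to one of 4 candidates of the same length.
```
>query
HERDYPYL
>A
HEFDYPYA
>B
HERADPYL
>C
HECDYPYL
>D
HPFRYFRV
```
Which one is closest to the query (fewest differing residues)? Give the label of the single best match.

Hamming distances to query — A: 2; B: 2; C: 1; D: 6.
Smallest is C with 1 mismatch.

C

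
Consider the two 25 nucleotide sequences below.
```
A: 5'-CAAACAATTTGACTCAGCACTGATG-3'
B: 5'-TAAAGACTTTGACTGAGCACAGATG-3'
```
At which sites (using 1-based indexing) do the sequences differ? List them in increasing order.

Scanning 1-based: 1: C/T; 5: C/G; 7: A/C; 15: C/G; 21: T/A.

1, 5, 7, 15, 21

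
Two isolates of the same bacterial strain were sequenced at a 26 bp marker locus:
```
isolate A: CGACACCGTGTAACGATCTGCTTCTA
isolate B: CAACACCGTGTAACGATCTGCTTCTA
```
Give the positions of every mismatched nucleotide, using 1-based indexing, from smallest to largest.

Scanning 1-based: 2: G/A.

2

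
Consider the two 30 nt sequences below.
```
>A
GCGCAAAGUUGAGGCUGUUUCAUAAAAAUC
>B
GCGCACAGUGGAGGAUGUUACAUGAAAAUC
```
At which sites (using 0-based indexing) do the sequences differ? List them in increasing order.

Scanning 0-based: 5: A/C; 9: U/G; 14: C/A; 19: U/A; 23: A/G.

5, 9, 14, 19, 23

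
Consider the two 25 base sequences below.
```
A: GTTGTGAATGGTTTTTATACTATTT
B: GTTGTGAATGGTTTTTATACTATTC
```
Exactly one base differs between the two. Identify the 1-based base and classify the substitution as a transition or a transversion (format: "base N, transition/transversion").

base 25, transition

The sequences differ only at base 25: T→C (pyrimidine→pyrimidine), a transition.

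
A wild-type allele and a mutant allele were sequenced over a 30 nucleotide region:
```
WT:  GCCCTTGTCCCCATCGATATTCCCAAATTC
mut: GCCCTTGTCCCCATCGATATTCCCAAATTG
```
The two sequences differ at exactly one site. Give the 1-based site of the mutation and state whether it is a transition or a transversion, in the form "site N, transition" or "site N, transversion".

site 30, transversion

The sequences differ only at site 30: C→G (pyrimidine→purine), a transversion.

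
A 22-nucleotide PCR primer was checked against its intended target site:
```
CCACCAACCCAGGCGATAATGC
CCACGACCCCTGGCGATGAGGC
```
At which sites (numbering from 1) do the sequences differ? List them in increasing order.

5, 7, 11, 18, 20

Scanning 1-based: 5: C/G; 7: A/C; 11: A/T; 18: A/G; 20: T/G.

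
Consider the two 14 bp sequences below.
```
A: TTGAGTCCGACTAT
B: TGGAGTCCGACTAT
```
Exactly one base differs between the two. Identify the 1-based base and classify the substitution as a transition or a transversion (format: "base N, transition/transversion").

base 2, transversion

The sequences differ only at base 2: T→G (pyrimidine→purine), a transversion.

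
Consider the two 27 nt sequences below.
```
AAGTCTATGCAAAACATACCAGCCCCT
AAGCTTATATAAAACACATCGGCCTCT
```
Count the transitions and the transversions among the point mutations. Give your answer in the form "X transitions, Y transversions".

8 transitions, 0 transversions

Mismatches (1-based):
position 4: T→C (pyrimidine→pyrimidine, transition)
position 5: C→T (pyrimidine→pyrimidine, transition)
position 9: G→A (purine→purine, transition)
position 10: C→T (pyrimidine→pyrimidine, transition)
position 17: T→C (pyrimidine→pyrimidine, transition)
position 19: C→T (pyrimidine→pyrimidine, transition)
position 21: A→G (purine→purine, transition)
position 25: C→T (pyrimidine→pyrimidine, transition)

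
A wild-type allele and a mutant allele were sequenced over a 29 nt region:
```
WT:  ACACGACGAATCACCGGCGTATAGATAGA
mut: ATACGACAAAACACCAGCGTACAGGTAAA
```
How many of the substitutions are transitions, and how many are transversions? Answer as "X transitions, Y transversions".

Transitions (purine↔purine or pyrimidine↔pyrimidine): 2 C→T, 8 G→A, 16 G→A, 22 T→C, 25 A→G, 28 G→A.
Transversions (purine↔pyrimidine): 11 T→A.

6 transitions, 1 transversion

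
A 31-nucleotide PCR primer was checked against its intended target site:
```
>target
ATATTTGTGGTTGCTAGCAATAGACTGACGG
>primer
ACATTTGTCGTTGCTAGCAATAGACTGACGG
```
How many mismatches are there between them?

Mismatches (1-based): site 2: T→C; site 9: G→C.

2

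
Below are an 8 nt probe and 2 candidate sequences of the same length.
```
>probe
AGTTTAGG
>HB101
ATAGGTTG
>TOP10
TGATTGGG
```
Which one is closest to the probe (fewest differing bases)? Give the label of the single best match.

Hamming distances to probe — HB101: 6; TOP10: 3.
Smallest is TOP10 with 3 mismatches.

TOP10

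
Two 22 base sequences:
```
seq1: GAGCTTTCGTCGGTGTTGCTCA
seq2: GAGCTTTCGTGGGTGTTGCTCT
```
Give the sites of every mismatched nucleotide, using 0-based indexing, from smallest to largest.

10, 21

Differences at site 10 (C→G), site 21 (A→T).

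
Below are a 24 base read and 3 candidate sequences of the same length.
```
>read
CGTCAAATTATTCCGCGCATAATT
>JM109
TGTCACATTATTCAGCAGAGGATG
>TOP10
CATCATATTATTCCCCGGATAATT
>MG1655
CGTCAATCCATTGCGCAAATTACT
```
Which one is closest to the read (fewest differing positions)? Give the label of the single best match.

Hamming distances to read — JM109: 8; TOP10: 4; MG1655: 8.
Smallest is TOP10 with 4 mismatches.

TOP10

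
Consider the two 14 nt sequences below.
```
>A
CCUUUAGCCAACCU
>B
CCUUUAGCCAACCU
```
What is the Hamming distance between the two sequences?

0

The two sequences are identical at every position.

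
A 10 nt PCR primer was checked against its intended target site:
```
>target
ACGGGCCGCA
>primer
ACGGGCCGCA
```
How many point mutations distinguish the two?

0

No positions differ; the sequences are identical.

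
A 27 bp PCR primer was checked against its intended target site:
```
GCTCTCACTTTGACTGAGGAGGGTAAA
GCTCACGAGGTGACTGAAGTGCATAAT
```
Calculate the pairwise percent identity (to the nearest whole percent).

Mismatches at positions 5, 7, 8, 9, 10, 18, 20, 22, 23, 27 (1-based): 10 of 27.
Identical positions: 17/27 = 62.96% → 63%.

63%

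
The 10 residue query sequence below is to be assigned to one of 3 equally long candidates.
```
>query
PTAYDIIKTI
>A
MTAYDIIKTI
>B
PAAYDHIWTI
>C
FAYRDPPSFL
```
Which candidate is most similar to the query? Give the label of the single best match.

Hamming distances to query — A: 1; B: 3; C: 9.
Smallest is A with 1 mismatch.

A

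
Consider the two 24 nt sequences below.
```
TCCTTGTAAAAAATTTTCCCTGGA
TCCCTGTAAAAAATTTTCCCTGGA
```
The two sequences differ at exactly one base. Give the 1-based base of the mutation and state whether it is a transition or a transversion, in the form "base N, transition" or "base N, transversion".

base 4, transition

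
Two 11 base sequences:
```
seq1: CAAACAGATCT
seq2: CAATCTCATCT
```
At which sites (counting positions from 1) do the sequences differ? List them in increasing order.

4, 6, 7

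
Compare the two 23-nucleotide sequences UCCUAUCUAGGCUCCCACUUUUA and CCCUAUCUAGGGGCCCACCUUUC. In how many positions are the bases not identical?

The sequences differ at positions 1, 12, 13, 19, 23 (1-based) — 5 in total.

5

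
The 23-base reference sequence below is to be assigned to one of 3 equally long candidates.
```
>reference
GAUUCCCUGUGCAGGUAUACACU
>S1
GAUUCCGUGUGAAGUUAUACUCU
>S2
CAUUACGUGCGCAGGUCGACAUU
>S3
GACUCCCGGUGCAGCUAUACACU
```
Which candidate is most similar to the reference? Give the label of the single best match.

Hamming distances to reference — S1: 4; S2: 7; S3: 3.
Smallest is S3 with 3 mismatches.

S3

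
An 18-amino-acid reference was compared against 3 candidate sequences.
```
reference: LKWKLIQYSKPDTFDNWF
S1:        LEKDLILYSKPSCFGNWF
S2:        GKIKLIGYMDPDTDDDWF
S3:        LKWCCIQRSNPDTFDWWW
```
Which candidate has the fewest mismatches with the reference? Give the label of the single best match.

Hamming distances to reference — S1: 7; S2: 7; S3: 6.
Smallest is S3 with 6 mismatches.

S3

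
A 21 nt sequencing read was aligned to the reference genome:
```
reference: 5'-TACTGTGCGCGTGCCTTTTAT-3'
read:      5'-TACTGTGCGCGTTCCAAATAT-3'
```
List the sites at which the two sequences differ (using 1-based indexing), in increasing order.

13, 16, 17, 18

Scanning 1-based: 13: G/T; 16: T/A; 17: T/A; 18: T/A.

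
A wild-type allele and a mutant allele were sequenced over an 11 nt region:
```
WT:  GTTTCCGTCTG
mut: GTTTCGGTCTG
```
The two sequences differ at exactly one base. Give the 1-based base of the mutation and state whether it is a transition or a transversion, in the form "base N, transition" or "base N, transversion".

base 6, transversion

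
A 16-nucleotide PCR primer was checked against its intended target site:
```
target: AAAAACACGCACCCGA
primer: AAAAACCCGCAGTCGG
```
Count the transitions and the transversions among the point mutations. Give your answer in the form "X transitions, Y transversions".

2 transitions, 2 transversions

Mismatches (1-based):
position 7: A→C (purine→pyrimidine, transversion)
position 12: C→G (pyrimidine→purine, transversion)
position 13: C→T (pyrimidine→pyrimidine, transition)
position 16: A→G (purine→purine, transition)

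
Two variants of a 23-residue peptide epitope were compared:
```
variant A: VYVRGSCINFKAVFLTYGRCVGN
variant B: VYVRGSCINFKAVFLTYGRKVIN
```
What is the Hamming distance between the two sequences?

2

Comparing position by position, 2 residues differ: 20 (C/K), 22 (G/I).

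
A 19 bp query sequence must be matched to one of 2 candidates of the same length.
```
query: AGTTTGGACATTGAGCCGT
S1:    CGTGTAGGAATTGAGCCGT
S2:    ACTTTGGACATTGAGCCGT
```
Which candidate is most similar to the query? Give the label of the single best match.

Hamming distances to query — S1: 5; S2: 1.
Smallest is S2 with 1 mismatch.

S2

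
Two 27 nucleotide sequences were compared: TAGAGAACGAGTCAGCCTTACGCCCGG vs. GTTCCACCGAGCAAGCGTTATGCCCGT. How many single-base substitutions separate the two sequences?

11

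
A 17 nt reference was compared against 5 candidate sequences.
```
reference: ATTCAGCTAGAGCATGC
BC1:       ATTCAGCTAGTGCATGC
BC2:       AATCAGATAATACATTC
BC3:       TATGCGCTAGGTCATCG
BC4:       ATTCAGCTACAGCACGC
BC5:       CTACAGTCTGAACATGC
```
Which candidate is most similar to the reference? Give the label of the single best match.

Hamming distances to reference — BC1: 1; BC2: 6; BC3: 8; BC4: 2; BC5: 6.
Smallest is BC1 with 1 mismatch.

BC1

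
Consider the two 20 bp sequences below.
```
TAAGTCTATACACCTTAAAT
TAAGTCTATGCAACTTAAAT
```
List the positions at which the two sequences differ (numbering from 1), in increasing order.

10, 13

Differences at position 10 (A→G), position 13 (C→A).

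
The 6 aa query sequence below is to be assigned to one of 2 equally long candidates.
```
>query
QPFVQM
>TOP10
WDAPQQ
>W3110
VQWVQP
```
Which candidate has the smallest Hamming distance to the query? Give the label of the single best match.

W3110

Hamming distances to query — TOP10: 5; W3110: 4.
Smallest is W3110 with 4 mismatches.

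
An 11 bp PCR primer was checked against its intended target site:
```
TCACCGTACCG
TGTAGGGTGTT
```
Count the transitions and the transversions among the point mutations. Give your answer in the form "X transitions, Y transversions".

1 transition, 8 transversions

Mismatches (1-based):
base 2: C→G (pyrimidine→purine, transversion)
base 3: A→T (purine→pyrimidine, transversion)
base 4: C→A (pyrimidine→purine, transversion)
base 5: C→G (pyrimidine→purine, transversion)
base 7: T→G (pyrimidine→purine, transversion)
base 8: A→T (purine→pyrimidine, transversion)
base 9: C→G (pyrimidine→purine, transversion)
base 10: C→T (pyrimidine→pyrimidine, transition)
base 11: G→T (purine→pyrimidine, transversion)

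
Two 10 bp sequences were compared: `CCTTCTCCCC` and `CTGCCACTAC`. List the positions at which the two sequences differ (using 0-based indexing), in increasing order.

1, 2, 3, 5, 7, 8

Differences at position 1 (C→T), position 2 (T→G), position 3 (T→C), position 5 (T→A), position 7 (C→T), position 8 (C→A).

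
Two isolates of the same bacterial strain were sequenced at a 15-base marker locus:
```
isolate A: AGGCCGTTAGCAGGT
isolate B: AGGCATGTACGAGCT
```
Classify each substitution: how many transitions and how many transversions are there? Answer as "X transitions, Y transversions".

0 transitions, 6 transversions

Mismatches (1-based):
site 5: C→A (pyrimidine→purine, transversion)
site 6: G→T (purine→pyrimidine, transversion)
site 7: T→G (pyrimidine→purine, transversion)
site 10: G→C (purine→pyrimidine, transversion)
site 11: C→G (pyrimidine→purine, transversion)
site 14: G→C (purine→pyrimidine, transversion)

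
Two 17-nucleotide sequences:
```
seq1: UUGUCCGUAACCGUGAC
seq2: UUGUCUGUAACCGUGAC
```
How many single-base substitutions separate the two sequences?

1

The sequences differ at positions 6 (1-based) — 1 in total.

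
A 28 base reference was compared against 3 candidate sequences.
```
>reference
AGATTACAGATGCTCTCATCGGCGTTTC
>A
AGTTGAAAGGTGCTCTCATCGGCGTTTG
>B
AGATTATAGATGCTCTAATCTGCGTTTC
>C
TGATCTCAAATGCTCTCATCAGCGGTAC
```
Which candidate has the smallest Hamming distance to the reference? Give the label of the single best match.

B

Hamming distances to reference — A: 5; B: 3; C: 7.
Smallest is B with 3 mismatches.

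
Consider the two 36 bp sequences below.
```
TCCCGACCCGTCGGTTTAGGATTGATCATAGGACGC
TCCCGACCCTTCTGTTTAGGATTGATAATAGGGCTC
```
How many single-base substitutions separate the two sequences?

Mismatches (1-based): base 10: G→T; base 13: G→T; base 27: C→A; base 33: A→G; base 35: G→T.

5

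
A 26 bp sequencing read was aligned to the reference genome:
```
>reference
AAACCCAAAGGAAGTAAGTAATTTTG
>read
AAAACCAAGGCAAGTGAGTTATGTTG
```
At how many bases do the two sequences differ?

6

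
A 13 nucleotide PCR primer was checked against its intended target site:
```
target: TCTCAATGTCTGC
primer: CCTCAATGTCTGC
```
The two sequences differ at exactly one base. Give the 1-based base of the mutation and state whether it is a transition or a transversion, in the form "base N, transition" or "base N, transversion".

base 1, transition

The sequences differ only at base 1: T→C (pyrimidine→pyrimidine), a transition.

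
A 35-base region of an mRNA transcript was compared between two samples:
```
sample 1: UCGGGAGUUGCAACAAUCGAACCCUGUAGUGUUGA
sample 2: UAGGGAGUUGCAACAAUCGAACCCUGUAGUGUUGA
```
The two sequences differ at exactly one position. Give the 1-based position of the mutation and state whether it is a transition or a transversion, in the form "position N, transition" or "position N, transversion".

Position 2 changes C→A. C is a pyrimidine and A is a purine, so this is a transversion.

position 2, transversion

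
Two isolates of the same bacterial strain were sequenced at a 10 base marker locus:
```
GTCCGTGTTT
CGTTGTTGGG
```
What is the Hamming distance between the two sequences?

Comparing position by position, 8 positions differ: 1 (G/C), 2 (T/G), 3 (C/T), 4 (C/T), 7 (G/T), 8 (T/G), 9 (T/G), 10 (T/G).

8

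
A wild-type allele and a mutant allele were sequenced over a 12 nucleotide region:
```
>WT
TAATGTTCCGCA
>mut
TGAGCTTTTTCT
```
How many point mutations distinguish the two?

7

The sequences differ at bases 2, 4, 5, 8, 9, 10, 12 (1-based) — 7 in total.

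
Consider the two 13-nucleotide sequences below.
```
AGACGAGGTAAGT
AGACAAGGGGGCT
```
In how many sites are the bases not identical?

5

Comparing position by position, 5 sites differ: 5 (G/A), 9 (T/G), 10 (A/G), 11 (A/G), 12 (G/C).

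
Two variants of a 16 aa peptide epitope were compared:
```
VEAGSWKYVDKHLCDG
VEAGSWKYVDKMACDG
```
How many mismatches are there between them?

The sequences differ at positions 12, 13 (1-based) — 2 in total.

2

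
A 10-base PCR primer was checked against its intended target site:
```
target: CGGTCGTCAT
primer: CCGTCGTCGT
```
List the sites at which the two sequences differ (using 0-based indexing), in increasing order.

1, 8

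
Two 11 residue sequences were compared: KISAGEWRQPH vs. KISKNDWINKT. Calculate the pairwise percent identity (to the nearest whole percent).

36%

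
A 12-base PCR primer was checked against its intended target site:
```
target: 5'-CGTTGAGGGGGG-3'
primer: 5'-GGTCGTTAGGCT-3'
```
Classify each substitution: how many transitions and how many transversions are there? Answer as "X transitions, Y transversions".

2 transitions, 5 transversions

Transitions (purine↔purine or pyrimidine↔pyrimidine): 4 T→C, 8 G→A.
Transversions (purine↔pyrimidine): 1 C→G, 6 A→T, 7 G→T, 11 G→C, 12 G→T.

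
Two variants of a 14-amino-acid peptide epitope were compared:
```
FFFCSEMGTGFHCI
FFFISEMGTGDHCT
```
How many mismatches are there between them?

3

The sequences differ at positions 4, 11, 14 (1-based) — 3 in total.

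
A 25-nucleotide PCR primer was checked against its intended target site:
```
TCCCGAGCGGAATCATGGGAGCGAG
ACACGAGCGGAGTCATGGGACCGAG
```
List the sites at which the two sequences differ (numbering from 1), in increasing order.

Scanning 1-based: 1: T/A; 3: C/A; 12: A/G; 21: G/C.

1, 3, 12, 21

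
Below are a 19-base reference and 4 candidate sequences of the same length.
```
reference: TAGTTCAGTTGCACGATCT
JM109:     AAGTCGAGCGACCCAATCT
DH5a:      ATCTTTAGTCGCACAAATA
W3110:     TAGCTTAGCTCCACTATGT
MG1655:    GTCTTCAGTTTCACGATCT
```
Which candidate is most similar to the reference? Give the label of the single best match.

MG1655

JM109 differs at 8 positions; DH5a differs at 9 positions; W3110 differs at 6 positions; MG1655 differs at 4 positions. The closest is MG1655.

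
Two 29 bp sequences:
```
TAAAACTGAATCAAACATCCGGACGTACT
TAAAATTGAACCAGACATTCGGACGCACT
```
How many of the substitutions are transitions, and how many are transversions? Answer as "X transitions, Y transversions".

5 transitions, 0 transversions

Mismatches (1-based):
position 6: C→T (pyrimidine→pyrimidine, transition)
position 11: T→C (pyrimidine→pyrimidine, transition)
position 14: A→G (purine→purine, transition)
position 19: C→T (pyrimidine→pyrimidine, transition)
position 26: T→C (pyrimidine→pyrimidine, transition)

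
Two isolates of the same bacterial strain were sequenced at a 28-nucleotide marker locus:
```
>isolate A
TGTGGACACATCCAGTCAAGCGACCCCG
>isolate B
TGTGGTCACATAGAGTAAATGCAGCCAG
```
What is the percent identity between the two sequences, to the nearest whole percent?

68%

9 positions differ (6, 12, 13, 17, 20, 21, 22, 24, 27), so 19 of 28 match: 19/28 = 67.86%.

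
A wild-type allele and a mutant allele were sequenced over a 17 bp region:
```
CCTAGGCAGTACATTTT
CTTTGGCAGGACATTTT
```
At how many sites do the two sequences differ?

Mismatches (1-based): site 2: C→T; site 4: A→T; site 10: T→G.

3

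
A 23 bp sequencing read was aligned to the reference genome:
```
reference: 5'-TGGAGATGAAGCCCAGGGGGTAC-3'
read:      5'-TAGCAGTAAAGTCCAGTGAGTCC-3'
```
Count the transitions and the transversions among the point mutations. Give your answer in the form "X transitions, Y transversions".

6 transitions, 3 transversions

Mismatches (1-based):
position 2: G→A (purine→purine, transition)
position 4: A→C (purine→pyrimidine, transversion)
position 5: G→A (purine→purine, transition)
position 6: A→G (purine→purine, transition)
position 8: G→A (purine→purine, transition)
position 12: C→T (pyrimidine→pyrimidine, transition)
position 17: G→T (purine→pyrimidine, transversion)
position 19: G→A (purine→purine, transition)
position 22: A→C (purine→pyrimidine, transversion)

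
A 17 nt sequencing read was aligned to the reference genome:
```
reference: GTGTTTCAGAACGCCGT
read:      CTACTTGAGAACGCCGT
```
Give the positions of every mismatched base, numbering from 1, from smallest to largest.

Scanning 1-based: 1: G/C; 3: G/A; 4: T/C; 7: C/G.

1, 3, 4, 7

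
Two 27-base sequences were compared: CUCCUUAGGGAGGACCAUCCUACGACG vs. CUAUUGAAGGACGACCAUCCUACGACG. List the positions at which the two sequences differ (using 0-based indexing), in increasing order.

2, 3, 5, 7, 11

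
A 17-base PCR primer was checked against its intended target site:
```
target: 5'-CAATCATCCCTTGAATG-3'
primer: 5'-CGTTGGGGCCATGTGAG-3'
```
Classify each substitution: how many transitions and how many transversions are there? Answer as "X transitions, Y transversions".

3 transitions, 7 transversions

Mismatches (1-based):
site 2: A→G (purine→purine, transition)
site 3: A→T (purine→pyrimidine, transversion)
site 5: C→G (pyrimidine→purine, transversion)
site 6: A→G (purine→purine, transition)
site 7: T→G (pyrimidine→purine, transversion)
site 8: C→G (pyrimidine→purine, transversion)
site 11: T→A (pyrimidine→purine, transversion)
site 14: A→T (purine→pyrimidine, transversion)
site 15: A→G (purine→purine, transition)
site 16: T→A (pyrimidine→purine, transversion)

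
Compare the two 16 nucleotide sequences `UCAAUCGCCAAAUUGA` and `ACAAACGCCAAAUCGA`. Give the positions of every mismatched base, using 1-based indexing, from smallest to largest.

Scanning 1-based: 1: U/A; 5: U/A; 14: U/C.

1, 5, 14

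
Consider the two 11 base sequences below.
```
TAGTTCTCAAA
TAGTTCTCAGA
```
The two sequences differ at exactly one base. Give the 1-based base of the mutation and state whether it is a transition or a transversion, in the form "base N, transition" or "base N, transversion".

The sequences differ only at base 10: A→G (purine→purine), a transition.

base 10, transition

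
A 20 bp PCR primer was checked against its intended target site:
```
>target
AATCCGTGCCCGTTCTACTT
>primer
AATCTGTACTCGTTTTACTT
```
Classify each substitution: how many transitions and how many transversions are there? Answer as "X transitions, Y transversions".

4 transitions, 0 transversions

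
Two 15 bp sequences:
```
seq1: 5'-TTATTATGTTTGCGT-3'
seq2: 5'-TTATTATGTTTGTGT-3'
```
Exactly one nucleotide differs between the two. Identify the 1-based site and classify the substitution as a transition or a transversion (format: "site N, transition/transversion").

Site 13 changes C→T. C is a pyrimidine and T is a pyrimidine, so this is a transition.

site 13, transition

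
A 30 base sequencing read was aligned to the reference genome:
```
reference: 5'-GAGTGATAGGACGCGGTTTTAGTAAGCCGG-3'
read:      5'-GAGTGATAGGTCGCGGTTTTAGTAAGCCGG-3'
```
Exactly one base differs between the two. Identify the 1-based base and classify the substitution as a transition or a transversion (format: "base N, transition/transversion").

Base 11 changes A→T. A is a purine and T is a pyrimidine, so this is a transversion.

base 11, transversion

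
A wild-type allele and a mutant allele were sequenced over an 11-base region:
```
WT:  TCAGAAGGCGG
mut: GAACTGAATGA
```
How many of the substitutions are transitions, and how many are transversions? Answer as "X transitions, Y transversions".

Mismatches (1-based):
position 1: T→G (pyrimidine→purine, transversion)
position 2: C→A (pyrimidine→purine, transversion)
position 4: G→C (purine→pyrimidine, transversion)
position 5: A→T (purine→pyrimidine, transversion)
position 6: A→G (purine→purine, transition)
position 7: G→A (purine→purine, transition)
position 8: G→A (purine→purine, transition)
position 9: C→T (pyrimidine→pyrimidine, transition)
position 11: G→A (purine→purine, transition)

5 transitions, 4 transversions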